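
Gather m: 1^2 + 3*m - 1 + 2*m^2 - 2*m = 2*m^2 + m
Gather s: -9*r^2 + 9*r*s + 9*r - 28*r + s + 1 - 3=-9*r^2 - 19*r + s*(9*r + 1) - 2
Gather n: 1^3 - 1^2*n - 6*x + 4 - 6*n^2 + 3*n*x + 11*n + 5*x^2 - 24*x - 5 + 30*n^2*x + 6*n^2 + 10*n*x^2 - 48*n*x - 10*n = 30*n^2*x + n*(10*x^2 - 45*x) + 5*x^2 - 30*x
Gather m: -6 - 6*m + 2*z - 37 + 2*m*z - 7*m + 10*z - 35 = m*(2*z - 13) + 12*z - 78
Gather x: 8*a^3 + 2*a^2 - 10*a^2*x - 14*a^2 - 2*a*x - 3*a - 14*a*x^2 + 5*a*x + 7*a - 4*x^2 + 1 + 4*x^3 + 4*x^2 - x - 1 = 8*a^3 - 12*a^2 - 14*a*x^2 + 4*a + 4*x^3 + x*(-10*a^2 + 3*a - 1)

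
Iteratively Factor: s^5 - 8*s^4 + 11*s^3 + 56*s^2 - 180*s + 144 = (s + 3)*(s^4 - 11*s^3 + 44*s^2 - 76*s + 48) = (s - 2)*(s + 3)*(s^3 - 9*s^2 + 26*s - 24) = (s - 2)^2*(s + 3)*(s^2 - 7*s + 12) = (s - 4)*(s - 2)^2*(s + 3)*(s - 3)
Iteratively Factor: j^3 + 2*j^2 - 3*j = (j)*(j^2 + 2*j - 3) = j*(j + 3)*(j - 1)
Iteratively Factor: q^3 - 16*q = (q)*(q^2 - 16) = q*(q - 4)*(q + 4)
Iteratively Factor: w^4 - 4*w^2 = (w)*(w^3 - 4*w) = w^2*(w^2 - 4) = w^2*(w - 2)*(w + 2)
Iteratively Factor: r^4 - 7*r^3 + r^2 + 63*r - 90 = (r - 3)*(r^3 - 4*r^2 - 11*r + 30) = (r - 5)*(r - 3)*(r^2 + r - 6) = (r - 5)*(r - 3)*(r - 2)*(r + 3)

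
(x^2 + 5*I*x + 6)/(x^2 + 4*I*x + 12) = (x - I)/(x - 2*I)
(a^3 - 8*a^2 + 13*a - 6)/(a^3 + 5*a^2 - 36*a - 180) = (a^2 - 2*a + 1)/(a^2 + 11*a + 30)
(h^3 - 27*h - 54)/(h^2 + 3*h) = h - 3 - 18/h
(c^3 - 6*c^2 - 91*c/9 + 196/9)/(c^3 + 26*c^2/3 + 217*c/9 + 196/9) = (3*c^2 - 25*c + 28)/(3*c^2 + 19*c + 28)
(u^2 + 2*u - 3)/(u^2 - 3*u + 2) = (u + 3)/(u - 2)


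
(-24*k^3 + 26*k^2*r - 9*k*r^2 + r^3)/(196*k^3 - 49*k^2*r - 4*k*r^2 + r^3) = (6*k^2 - 5*k*r + r^2)/(-49*k^2 + r^2)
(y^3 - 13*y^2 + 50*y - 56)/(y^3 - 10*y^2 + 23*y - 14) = (y - 4)/(y - 1)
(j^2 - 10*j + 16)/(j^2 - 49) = (j^2 - 10*j + 16)/(j^2 - 49)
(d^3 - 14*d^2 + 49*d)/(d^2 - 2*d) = (d^2 - 14*d + 49)/(d - 2)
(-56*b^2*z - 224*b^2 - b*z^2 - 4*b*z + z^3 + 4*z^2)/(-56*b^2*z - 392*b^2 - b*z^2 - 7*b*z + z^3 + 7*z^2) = (z + 4)/(z + 7)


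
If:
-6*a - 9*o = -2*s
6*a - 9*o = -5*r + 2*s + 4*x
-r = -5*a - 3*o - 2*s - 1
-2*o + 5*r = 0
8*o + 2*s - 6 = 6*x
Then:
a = -553/1907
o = 360/1907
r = 144/1907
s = -39/1907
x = -1440/1907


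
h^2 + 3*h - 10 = (h - 2)*(h + 5)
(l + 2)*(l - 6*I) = l^2 + 2*l - 6*I*l - 12*I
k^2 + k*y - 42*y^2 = (k - 6*y)*(k + 7*y)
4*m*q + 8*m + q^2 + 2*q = (4*m + q)*(q + 2)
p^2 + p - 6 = (p - 2)*(p + 3)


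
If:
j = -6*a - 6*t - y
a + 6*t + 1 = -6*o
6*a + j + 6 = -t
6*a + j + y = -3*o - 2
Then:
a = 18*y/5 - 93/5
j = 522/5 - 107*y/5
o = 26/15 - 2*y/5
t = 6/5 - y/5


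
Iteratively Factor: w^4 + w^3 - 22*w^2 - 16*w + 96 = (w - 2)*(w^3 + 3*w^2 - 16*w - 48) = (w - 2)*(w + 3)*(w^2 - 16) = (w - 2)*(w + 3)*(w + 4)*(w - 4)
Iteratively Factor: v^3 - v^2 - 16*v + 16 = (v - 4)*(v^2 + 3*v - 4) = (v - 4)*(v - 1)*(v + 4)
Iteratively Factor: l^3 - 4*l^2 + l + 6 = (l + 1)*(l^2 - 5*l + 6) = (l - 2)*(l + 1)*(l - 3)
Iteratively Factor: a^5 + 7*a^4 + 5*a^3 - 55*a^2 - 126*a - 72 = (a + 1)*(a^4 + 6*a^3 - a^2 - 54*a - 72) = (a - 3)*(a + 1)*(a^3 + 9*a^2 + 26*a + 24) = (a - 3)*(a + 1)*(a + 3)*(a^2 + 6*a + 8) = (a - 3)*(a + 1)*(a + 2)*(a + 3)*(a + 4)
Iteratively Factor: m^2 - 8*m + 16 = (m - 4)*(m - 4)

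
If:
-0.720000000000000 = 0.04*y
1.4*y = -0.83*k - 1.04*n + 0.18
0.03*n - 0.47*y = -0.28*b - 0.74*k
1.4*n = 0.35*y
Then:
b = -125.45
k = 36.22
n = -4.50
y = -18.00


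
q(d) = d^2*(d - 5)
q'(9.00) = 153.00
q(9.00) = 324.00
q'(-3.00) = 57.00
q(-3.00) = -72.00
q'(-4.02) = 88.68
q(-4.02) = -145.77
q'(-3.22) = 63.31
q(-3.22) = -85.23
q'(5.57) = 37.37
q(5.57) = 17.68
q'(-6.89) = 211.32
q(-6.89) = -564.44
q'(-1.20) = 16.32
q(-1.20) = -8.93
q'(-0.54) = 6.27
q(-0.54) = -1.62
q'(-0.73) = 8.90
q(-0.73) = -3.05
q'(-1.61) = 23.88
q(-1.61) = -17.13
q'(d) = d^2 + 2*d*(d - 5) = d*(3*d - 10)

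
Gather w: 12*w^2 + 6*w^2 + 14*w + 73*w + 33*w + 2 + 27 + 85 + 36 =18*w^2 + 120*w + 150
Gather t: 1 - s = 1 - s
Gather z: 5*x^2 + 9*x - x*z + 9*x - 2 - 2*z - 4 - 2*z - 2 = 5*x^2 + 18*x + z*(-x - 4) - 8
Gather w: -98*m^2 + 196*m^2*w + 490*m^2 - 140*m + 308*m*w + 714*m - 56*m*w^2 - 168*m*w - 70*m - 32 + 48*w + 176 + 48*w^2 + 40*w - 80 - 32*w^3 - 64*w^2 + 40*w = 392*m^2 + 504*m - 32*w^3 + w^2*(-56*m - 16) + w*(196*m^2 + 140*m + 128) + 64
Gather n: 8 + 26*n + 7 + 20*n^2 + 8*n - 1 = 20*n^2 + 34*n + 14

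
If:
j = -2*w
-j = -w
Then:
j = 0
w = 0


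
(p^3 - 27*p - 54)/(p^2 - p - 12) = (p^2 - 3*p - 18)/(p - 4)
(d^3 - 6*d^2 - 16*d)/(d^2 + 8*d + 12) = d*(d - 8)/(d + 6)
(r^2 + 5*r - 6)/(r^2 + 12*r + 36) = (r - 1)/(r + 6)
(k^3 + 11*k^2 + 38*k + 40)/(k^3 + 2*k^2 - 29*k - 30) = (k^3 + 11*k^2 + 38*k + 40)/(k^3 + 2*k^2 - 29*k - 30)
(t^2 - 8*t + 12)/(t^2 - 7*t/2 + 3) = 2*(t - 6)/(2*t - 3)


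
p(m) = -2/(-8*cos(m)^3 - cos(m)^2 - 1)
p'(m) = -2*(-24*sin(m)*cos(m)^2 - 2*sin(m)*cos(m))/(-8*cos(m)^3 - cos(m)^2 - 1)^2 = 4*(12*cos(m) + 1)*sin(m)*cos(m)/(8*cos(m)^3 + cos(m)^2 + 1)^2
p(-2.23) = -4.32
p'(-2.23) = -57.36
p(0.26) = 0.22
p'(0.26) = 0.15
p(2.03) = 4.00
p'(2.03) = 27.47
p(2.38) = -1.33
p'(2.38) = 6.74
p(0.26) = 0.22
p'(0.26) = 0.15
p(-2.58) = -0.64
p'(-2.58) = -1.68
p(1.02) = 0.83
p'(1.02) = 2.22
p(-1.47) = 1.96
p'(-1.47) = -0.85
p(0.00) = 0.20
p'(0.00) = 0.00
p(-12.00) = 0.31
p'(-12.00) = 0.47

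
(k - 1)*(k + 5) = k^2 + 4*k - 5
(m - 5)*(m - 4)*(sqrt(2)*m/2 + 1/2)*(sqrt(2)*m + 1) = m^4 - 9*m^3 + sqrt(2)*m^3 - 9*sqrt(2)*m^2 + 41*m^2/2 - 9*m/2 + 20*sqrt(2)*m + 10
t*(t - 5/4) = t^2 - 5*t/4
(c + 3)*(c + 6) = c^2 + 9*c + 18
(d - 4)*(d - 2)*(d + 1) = d^3 - 5*d^2 + 2*d + 8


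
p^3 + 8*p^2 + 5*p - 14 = (p - 1)*(p + 2)*(p + 7)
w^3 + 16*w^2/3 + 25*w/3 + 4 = (w + 1)*(w + 4/3)*(w + 3)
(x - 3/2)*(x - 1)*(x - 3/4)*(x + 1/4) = x^4 - 3*x^3 + 41*x^2/16 - 9*x/32 - 9/32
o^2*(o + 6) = o^3 + 6*o^2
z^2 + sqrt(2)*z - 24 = (z - 3*sqrt(2))*(z + 4*sqrt(2))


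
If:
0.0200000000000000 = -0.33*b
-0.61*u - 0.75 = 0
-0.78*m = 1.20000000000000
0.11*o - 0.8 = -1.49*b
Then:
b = -0.06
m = -1.54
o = 8.09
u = -1.23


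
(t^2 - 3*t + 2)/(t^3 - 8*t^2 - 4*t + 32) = (t - 1)/(t^2 - 6*t - 16)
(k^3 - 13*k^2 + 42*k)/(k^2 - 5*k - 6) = k*(k - 7)/(k + 1)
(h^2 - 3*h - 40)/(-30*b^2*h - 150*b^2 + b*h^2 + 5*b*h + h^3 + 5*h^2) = (8 - h)/(30*b^2 - b*h - h^2)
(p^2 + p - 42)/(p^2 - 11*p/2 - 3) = 2*(p + 7)/(2*p + 1)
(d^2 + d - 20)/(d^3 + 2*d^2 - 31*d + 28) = (d + 5)/(d^2 + 6*d - 7)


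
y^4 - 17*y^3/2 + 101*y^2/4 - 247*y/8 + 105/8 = (y - 7/2)*(y - 5/2)*(y - 3/2)*(y - 1)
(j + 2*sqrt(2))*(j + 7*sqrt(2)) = j^2 + 9*sqrt(2)*j + 28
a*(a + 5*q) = a^2 + 5*a*q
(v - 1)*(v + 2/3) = v^2 - v/3 - 2/3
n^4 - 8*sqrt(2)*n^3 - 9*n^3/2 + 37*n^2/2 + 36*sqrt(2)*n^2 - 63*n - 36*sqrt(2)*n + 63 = (n - 3)*(n - 3/2)*(n - 7*sqrt(2))*(n - sqrt(2))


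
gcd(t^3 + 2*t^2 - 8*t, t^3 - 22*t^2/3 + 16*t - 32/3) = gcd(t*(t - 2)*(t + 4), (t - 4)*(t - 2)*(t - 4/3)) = t - 2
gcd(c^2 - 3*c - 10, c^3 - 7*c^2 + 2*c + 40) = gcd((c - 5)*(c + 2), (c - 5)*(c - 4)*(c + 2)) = c^2 - 3*c - 10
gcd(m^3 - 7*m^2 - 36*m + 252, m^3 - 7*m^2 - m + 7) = m - 7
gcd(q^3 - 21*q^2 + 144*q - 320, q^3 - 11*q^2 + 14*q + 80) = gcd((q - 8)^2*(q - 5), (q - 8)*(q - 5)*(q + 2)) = q^2 - 13*q + 40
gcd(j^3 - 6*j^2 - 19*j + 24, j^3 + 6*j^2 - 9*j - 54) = j + 3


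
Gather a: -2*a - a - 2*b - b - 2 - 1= -3*a - 3*b - 3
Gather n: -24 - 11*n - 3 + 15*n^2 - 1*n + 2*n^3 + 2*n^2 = 2*n^3 + 17*n^2 - 12*n - 27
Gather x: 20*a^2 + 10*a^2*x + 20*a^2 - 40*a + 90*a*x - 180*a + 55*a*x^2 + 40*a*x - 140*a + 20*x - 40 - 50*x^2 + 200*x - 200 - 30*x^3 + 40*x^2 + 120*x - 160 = 40*a^2 - 360*a - 30*x^3 + x^2*(55*a - 10) + x*(10*a^2 + 130*a + 340) - 400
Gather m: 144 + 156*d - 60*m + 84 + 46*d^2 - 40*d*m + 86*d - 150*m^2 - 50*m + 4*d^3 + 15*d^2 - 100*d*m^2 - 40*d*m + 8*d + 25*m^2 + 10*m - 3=4*d^3 + 61*d^2 + 250*d + m^2*(-100*d - 125) + m*(-80*d - 100) + 225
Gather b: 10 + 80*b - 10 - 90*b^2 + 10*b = -90*b^2 + 90*b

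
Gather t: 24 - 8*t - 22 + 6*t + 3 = 5 - 2*t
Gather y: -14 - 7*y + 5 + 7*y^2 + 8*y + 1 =7*y^2 + y - 8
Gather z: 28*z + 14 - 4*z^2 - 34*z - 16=-4*z^2 - 6*z - 2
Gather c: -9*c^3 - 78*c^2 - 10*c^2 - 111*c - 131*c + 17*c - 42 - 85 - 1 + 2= -9*c^3 - 88*c^2 - 225*c - 126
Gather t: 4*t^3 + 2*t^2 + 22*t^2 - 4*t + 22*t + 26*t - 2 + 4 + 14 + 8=4*t^3 + 24*t^2 + 44*t + 24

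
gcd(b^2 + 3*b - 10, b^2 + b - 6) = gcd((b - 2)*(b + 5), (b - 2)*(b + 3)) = b - 2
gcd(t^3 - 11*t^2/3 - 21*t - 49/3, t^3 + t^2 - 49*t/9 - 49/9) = t^2 + 10*t/3 + 7/3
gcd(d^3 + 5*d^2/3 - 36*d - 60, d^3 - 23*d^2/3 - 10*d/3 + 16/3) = 1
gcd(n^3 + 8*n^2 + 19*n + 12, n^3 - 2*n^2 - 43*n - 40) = n + 1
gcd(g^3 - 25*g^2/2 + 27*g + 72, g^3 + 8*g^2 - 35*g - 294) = g - 6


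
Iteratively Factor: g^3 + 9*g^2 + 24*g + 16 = (g + 4)*(g^2 + 5*g + 4) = (g + 4)^2*(g + 1)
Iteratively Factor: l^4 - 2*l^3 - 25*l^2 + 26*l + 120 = (l - 3)*(l^3 + l^2 - 22*l - 40) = (l - 5)*(l - 3)*(l^2 + 6*l + 8) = (l - 5)*(l - 3)*(l + 4)*(l + 2)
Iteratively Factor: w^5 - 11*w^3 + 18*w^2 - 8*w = (w - 1)*(w^4 + w^3 - 10*w^2 + 8*w) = (w - 2)*(w - 1)*(w^3 + 3*w^2 - 4*w) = (w - 2)*(w - 1)*(w + 4)*(w^2 - w) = (w - 2)*(w - 1)^2*(w + 4)*(w)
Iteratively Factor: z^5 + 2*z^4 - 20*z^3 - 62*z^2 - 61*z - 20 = (z + 4)*(z^4 - 2*z^3 - 12*z^2 - 14*z - 5) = (z - 5)*(z + 4)*(z^3 + 3*z^2 + 3*z + 1) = (z - 5)*(z + 1)*(z + 4)*(z^2 + 2*z + 1) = (z - 5)*(z + 1)^2*(z + 4)*(z + 1)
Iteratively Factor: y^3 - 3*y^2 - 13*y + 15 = (y - 1)*(y^2 - 2*y - 15) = (y - 5)*(y - 1)*(y + 3)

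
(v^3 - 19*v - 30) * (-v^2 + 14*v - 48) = -v^5 + 14*v^4 - 29*v^3 - 236*v^2 + 492*v + 1440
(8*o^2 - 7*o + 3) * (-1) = -8*o^2 + 7*o - 3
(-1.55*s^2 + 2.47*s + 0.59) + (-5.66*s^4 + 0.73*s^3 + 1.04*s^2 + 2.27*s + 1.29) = -5.66*s^4 + 0.73*s^3 - 0.51*s^2 + 4.74*s + 1.88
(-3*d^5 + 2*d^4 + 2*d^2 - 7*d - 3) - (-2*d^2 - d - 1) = -3*d^5 + 2*d^4 + 4*d^2 - 6*d - 2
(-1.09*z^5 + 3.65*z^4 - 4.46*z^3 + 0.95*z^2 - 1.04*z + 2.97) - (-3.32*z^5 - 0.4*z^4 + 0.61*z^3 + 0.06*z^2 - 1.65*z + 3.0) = 2.23*z^5 + 4.05*z^4 - 5.07*z^3 + 0.89*z^2 + 0.61*z - 0.0299999999999998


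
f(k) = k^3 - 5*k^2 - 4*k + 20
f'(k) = 3*k^2 - 10*k - 4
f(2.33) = -3.82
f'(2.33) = -11.01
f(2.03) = -0.36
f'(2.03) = -11.94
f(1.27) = 8.90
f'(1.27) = -11.86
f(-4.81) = -187.73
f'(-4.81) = 113.51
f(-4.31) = -135.70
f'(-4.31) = 94.83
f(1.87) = 1.57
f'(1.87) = -12.21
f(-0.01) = 20.04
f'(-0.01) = -3.90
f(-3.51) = -70.80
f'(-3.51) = 68.06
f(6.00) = 32.00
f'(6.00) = 44.00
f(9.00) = 308.00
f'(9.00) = 149.00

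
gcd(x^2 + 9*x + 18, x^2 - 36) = x + 6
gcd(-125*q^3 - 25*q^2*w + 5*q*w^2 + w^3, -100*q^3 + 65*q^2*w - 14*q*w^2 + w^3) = 5*q - w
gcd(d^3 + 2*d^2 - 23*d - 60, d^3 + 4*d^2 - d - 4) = d + 4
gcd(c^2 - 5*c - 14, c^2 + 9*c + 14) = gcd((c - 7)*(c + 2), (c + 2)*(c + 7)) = c + 2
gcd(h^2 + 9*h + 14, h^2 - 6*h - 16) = h + 2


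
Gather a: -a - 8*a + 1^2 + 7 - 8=-9*a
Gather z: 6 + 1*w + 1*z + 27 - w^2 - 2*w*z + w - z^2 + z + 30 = -w^2 + 2*w - z^2 + z*(2 - 2*w) + 63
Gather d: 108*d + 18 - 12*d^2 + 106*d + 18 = -12*d^2 + 214*d + 36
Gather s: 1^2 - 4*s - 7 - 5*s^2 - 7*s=-5*s^2 - 11*s - 6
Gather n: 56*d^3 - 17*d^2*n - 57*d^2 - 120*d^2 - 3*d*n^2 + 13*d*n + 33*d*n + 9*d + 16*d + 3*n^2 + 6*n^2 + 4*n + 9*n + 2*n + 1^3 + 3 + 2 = 56*d^3 - 177*d^2 + 25*d + n^2*(9 - 3*d) + n*(-17*d^2 + 46*d + 15) + 6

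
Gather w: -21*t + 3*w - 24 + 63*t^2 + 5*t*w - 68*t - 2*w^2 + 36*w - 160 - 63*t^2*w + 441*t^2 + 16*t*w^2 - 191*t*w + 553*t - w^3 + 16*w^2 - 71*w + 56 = 504*t^2 + 464*t - w^3 + w^2*(16*t + 14) + w*(-63*t^2 - 186*t - 32) - 128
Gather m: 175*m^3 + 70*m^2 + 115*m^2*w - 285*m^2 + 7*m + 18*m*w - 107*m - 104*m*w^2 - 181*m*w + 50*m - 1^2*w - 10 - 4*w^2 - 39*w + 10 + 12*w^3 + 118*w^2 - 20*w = 175*m^3 + m^2*(115*w - 215) + m*(-104*w^2 - 163*w - 50) + 12*w^3 + 114*w^2 - 60*w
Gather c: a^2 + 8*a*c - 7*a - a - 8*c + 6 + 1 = a^2 - 8*a + c*(8*a - 8) + 7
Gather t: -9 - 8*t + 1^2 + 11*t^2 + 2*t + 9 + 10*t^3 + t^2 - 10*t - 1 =10*t^3 + 12*t^2 - 16*t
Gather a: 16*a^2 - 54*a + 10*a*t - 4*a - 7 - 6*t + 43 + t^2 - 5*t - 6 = 16*a^2 + a*(10*t - 58) + t^2 - 11*t + 30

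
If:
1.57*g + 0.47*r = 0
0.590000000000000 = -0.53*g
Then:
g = -1.11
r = 3.72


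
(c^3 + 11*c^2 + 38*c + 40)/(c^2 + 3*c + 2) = (c^2 + 9*c + 20)/(c + 1)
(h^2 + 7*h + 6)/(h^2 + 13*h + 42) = (h + 1)/(h + 7)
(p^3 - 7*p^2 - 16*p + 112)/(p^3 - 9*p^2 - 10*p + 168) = (p - 4)/(p - 6)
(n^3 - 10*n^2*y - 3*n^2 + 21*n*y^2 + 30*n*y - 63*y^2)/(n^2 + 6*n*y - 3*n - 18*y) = (n^2 - 10*n*y + 21*y^2)/(n + 6*y)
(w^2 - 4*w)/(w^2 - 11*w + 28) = w/(w - 7)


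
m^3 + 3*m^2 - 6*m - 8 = (m - 2)*(m + 1)*(m + 4)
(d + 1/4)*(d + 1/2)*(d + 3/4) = d^3 + 3*d^2/2 + 11*d/16 + 3/32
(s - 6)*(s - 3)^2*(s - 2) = s^4 - 14*s^3 + 69*s^2 - 144*s + 108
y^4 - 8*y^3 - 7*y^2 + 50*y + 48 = (y - 8)*(y - 3)*(y + 1)*(y + 2)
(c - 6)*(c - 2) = c^2 - 8*c + 12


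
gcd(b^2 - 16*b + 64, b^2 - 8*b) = b - 8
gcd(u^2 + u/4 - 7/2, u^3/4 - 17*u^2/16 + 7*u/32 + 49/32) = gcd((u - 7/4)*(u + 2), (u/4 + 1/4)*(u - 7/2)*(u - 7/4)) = u - 7/4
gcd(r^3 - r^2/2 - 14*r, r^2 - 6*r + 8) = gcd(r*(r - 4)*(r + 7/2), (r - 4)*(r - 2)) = r - 4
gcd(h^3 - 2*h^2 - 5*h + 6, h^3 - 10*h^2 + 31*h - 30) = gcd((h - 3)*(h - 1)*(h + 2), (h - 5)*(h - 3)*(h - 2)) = h - 3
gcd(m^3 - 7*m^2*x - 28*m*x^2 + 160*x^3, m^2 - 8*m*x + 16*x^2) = -m + 4*x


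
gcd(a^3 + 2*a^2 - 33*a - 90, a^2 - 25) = a + 5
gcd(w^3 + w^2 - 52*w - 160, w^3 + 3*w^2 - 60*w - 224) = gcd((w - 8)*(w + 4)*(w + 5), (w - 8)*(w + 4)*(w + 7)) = w^2 - 4*w - 32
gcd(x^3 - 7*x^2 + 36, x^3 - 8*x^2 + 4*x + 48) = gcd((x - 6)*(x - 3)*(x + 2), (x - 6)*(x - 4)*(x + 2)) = x^2 - 4*x - 12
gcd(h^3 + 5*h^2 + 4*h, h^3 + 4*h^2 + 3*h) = h^2 + h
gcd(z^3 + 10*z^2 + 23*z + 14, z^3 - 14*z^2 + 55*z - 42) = 1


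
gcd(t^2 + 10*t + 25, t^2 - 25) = t + 5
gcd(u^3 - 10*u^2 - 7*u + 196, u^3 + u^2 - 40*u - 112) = u^2 - 3*u - 28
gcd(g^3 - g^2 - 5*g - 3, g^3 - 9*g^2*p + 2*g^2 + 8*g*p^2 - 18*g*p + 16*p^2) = 1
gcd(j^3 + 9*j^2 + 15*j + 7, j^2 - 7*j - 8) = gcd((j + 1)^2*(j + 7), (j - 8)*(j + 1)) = j + 1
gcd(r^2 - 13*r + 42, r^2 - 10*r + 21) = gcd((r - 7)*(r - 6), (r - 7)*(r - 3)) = r - 7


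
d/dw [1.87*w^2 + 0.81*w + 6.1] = 3.74*w + 0.81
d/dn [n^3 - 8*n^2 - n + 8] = 3*n^2 - 16*n - 1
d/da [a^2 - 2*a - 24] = 2*a - 2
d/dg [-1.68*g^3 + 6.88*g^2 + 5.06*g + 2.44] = -5.04*g^2 + 13.76*g + 5.06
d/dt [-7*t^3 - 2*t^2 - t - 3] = -21*t^2 - 4*t - 1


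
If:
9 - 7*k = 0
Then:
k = 9/7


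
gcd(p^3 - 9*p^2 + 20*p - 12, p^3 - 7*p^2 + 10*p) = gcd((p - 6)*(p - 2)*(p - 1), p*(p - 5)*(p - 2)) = p - 2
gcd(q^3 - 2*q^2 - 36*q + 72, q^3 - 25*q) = 1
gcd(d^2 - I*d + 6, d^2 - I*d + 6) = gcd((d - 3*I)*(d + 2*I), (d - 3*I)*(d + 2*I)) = d^2 - I*d + 6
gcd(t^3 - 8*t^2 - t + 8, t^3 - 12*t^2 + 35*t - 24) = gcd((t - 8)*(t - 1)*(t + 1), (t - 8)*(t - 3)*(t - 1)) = t^2 - 9*t + 8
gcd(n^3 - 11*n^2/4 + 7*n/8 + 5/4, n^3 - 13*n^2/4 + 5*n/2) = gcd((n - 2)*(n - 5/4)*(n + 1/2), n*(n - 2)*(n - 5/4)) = n^2 - 13*n/4 + 5/2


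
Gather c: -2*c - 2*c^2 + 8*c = -2*c^2 + 6*c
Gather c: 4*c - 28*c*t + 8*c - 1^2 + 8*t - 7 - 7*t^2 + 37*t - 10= c*(12 - 28*t) - 7*t^2 + 45*t - 18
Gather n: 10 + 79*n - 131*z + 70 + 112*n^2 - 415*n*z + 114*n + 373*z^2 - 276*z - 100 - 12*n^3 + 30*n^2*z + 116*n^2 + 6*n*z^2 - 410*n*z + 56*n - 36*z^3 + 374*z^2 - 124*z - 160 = -12*n^3 + n^2*(30*z + 228) + n*(6*z^2 - 825*z + 249) - 36*z^3 + 747*z^2 - 531*z - 180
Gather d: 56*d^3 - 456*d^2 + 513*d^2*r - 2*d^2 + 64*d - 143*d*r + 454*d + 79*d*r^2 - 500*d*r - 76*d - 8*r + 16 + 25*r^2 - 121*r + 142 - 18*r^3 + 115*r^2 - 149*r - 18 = 56*d^3 + d^2*(513*r - 458) + d*(79*r^2 - 643*r + 442) - 18*r^3 + 140*r^2 - 278*r + 140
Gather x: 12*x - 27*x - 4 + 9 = 5 - 15*x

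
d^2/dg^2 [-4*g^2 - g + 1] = -8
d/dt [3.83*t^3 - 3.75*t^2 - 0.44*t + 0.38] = 11.49*t^2 - 7.5*t - 0.44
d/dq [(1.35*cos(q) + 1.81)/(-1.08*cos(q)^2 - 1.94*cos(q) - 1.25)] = (1.458*sin(q)^2 - 3.9096*cos(q) - 3.2819)*sin(q)/(1.08*cos(q)^2 + 1.94*cos(q) + 1.25)^2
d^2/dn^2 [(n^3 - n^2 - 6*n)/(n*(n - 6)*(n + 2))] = 6/(n^3 - 18*n^2 + 108*n - 216)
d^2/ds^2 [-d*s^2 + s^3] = -2*d + 6*s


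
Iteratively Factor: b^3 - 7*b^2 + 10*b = (b)*(b^2 - 7*b + 10) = b*(b - 5)*(b - 2)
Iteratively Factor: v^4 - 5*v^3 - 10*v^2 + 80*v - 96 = (v - 4)*(v^3 - v^2 - 14*v + 24) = (v - 4)*(v - 2)*(v^2 + v - 12) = (v - 4)*(v - 3)*(v - 2)*(v + 4)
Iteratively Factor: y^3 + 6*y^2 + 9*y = (y + 3)*(y^2 + 3*y) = y*(y + 3)*(y + 3)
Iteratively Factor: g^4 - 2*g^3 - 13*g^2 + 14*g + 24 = (g - 2)*(g^3 - 13*g - 12) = (g - 4)*(g - 2)*(g^2 + 4*g + 3) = (g - 4)*(g - 2)*(g + 1)*(g + 3)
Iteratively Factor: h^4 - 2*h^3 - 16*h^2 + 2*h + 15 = (h + 1)*(h^3 - 3*h^2 - 13*h + 15) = (h - 5)*(h + 1)*(h^2 + 2*h - 3) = (h - 5)*(h - 1)*(h + 1)*(h + 3)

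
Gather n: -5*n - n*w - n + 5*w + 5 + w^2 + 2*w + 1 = n*(-w - 6) + w^2 + 7*w + 6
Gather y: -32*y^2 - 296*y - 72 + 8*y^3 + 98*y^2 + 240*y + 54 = 8*y^3 + 66*y^2 - 56*y - 18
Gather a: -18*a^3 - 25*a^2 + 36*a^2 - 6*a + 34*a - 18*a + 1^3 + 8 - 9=-18*a^3 + 11*a^2 + 10*a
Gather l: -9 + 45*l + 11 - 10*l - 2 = 35*l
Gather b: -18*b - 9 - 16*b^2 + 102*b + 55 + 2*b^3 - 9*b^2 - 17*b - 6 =2*b^3 - 25*b^2 + 67*b + 40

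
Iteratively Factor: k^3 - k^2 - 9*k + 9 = (k - 3)*(k^2 + 2*k - 3) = (k - 3)*(k - 1)*(k + 3)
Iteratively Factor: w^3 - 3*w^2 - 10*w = (w)*(w^2 - 3*w - 10) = w*(w - 5)*(w + 2)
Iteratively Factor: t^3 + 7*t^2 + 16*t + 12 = (t + 2)*(t^2 + 5*t + 6) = (t + 2)^2*(t + 3)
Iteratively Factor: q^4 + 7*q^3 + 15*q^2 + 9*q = (q + 3)*(q^3 + 4*q^2 + 3*q) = (q + 1)*(q + 3)*(q^2 + 3*q) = q*(q + 1)*(q + 3)*(q + 3)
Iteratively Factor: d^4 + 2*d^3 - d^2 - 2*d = (d + 1)*(d^3 + d^2 - 2*d) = d*(d + 1)*(d^2 + d - 2) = d*(d + 1)*(d + 2)*(d - 1)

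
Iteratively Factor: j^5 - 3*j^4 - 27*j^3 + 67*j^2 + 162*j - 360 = (j + 3)*(j^4 - 6*j^3 - 9*j^2 + 94*j - 120) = (j - 5)*(j + 3)*(j^3 - j^2 - 14*j + 24) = (j - 5)*(j - 2)*(j + 3)*(j^2 + j - 12) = (j - 5)*(j - 2)*(j + 3)*(j + 4)*(j - 3)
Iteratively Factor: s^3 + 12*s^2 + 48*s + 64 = (s + 4)*(s^2 + 8*s + 16) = (s + 4)^2*(s + 4)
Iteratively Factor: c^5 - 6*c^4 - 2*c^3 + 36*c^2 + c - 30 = (c + 2)*(c^4 - 8*c^3 + 14*c^2 + 8*c - 15) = (c - 5)*(c + 2)*(c^3 - 3*c^2 - c + 3) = (c - 5)*(c - 1)*(c + 2)*(c^2 - 2*c - 3) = (c - 5)*(c - 3)*(c - 1)*(c + 2)*(c + 1)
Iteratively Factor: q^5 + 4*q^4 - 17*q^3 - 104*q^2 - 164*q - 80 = (q + 1)*(q^4 + 3*q^3 - 20*q^2 - 84*q - 80) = (q + 1)*(q + 4)*(q^3 - q^2 - 16*q - 20) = (q - 5)*(q + 1)*(q + 4)*(q^2 + 4*q + 4) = (q - 5)*(q + 1)*(q + 2)*(q + 4)*(q + 2)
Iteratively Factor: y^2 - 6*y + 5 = (y - 5)*(y - 1)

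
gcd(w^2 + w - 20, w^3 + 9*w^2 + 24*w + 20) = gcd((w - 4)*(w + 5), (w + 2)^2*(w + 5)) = w + 5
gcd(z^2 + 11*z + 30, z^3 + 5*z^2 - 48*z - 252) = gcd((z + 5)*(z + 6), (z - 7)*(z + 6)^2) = z + 6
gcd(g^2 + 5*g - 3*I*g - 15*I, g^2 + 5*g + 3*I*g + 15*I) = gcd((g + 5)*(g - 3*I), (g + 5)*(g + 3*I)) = g + 5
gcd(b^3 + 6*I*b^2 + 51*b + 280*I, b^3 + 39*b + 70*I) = b^2 - 2*I*b + 35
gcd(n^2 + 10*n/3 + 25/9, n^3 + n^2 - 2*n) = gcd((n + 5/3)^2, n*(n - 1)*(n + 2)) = 1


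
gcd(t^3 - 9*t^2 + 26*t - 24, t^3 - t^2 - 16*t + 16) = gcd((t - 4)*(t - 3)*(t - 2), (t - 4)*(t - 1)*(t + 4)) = t - 4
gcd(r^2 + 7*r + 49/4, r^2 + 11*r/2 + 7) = r + 7/2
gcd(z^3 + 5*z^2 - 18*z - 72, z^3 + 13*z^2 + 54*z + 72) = z^2 + 9*z + 18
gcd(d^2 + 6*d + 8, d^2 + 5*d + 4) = d + 4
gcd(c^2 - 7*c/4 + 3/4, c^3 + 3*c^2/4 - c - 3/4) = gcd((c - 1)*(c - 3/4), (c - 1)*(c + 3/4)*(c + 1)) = c - 1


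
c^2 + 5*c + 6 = (c + 2)*(c + 3)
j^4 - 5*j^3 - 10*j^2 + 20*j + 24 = (j - 6)*(j - 2)*(j + 1)*(j + 2)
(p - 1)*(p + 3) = p^2 + 2*p - 3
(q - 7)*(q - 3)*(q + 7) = q^3 - 3*q^2 - 49*q + 147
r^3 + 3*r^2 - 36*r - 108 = (r - 6)*(r + 3)*(r + 6)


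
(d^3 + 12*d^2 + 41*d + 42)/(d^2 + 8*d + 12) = (d^2 + 10*d + 21)/(d + 6)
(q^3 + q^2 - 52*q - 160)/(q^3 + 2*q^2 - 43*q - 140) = (q - 8)/(q - 7)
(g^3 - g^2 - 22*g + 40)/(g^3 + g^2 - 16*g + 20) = (g - 4)/(g - 2)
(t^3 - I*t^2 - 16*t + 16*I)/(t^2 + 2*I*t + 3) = (t^2 - 16)/(t + 3*I)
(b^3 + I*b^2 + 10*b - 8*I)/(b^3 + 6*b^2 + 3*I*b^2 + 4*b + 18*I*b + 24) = (b - 2*I)/(b + 6)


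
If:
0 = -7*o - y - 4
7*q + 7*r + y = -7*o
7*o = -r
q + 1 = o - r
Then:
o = 11/7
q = 81/7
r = -11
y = -15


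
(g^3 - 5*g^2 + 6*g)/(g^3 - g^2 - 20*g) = (-g^2 + 5*g - 6)/(-g^2 + g + 20)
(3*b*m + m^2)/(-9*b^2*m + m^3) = -1/(3*b - m)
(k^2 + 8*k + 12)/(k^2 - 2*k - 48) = (k + 2)/(k - 8)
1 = 1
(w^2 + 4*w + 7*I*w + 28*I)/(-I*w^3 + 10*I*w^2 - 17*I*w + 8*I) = (I*w^2 + w*(-7 + 4*I) - 28)/(w^3 - 10*w^2 + 17*w - 8)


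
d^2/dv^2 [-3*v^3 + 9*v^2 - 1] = 18 - 18*v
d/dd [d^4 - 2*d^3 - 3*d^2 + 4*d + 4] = 4*d^3 - 6*d^2 - 6*d + 4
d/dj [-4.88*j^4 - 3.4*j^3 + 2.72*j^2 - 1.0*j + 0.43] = -19.52*j^3 - 10.2*j^2 + 5.44*j - 1.0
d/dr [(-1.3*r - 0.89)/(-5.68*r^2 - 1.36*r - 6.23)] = (-7.384*r^2 - 10.1104*r + 6.8886)/(32.2624*r^4 + 15.4496*r^3 + 72.6224*r^2 + 16.9456*r + 38.8129)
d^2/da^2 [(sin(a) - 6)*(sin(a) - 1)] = 7*sin(a) + 2*cos(2*a)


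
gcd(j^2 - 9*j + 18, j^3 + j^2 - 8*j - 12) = j - 3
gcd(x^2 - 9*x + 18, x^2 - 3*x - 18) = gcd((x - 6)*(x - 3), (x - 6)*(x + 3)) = x - 6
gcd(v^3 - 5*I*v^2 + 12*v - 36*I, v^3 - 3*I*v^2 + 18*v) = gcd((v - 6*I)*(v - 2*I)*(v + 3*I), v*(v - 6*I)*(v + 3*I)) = v^2 - 3*I*v + 18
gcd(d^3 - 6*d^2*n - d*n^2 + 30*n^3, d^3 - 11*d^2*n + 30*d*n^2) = d - 5*n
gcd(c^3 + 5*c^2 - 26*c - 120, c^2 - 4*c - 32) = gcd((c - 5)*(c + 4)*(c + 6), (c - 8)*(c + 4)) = c + 4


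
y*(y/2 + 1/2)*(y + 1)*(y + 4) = y^4/2 + 3*y^3 + 9*y^2/2 + 2*y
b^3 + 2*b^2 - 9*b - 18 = (b - 3)*(b + 2)*(b + 3)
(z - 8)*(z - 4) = z^2 - 12*z + 32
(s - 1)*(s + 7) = s^2 + 6*s - 7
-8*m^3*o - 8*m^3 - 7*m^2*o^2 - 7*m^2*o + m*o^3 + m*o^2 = (-8*m + o)*(m + o)*(m*o + m)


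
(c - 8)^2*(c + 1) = c^3 - 15*c^2 + 48*c + 64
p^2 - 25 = (p - 5)*(p + 5)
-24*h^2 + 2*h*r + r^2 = (-4*h + r)*(6*h + r)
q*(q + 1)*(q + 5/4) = q^3 + 9*q^2/4 + 5*q/4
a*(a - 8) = a^2 - 8*a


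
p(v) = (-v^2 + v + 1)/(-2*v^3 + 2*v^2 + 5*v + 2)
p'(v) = (1 - 2*v)/(-2*v^3 + 2*v^2 + 5*v + 2) + (-v^2 + v + 1)*(6*v^2 - 4*v - 5)/(-2*v^3 + 2*v^2 + 5*v + 2)^2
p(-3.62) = -0.15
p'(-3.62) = -0.05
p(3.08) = 0.25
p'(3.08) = -0.21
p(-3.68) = -0.15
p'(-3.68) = -0.05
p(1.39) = 0.06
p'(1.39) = -0.23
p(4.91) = 0.11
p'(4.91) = -0.03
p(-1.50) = -0.48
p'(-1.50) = -0.51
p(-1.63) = -0.42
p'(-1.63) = -0.39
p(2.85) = 0.31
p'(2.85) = -0.38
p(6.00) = 0.09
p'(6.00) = -0.02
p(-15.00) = -0.03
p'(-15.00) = 0.00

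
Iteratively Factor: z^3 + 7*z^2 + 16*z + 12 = (z + 2)*(z^2 + 5*z + 6) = (z + 2)*(z + 3)*(z + 2)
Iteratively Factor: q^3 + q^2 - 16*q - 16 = (q + 1)*(q^2 - 16) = (q + 1)*(q + 4)*(q - 4)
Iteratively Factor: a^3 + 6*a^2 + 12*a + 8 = (a + 2)*(a^2 + 4*a + 4) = (a + 2)^2*(a + 2)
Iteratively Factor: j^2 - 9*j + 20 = (j - 5)*(j - 4)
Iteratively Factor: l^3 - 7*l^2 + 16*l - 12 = (l - 3)*(l^2 - 4*l + 4) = (l - 3)*(l - 2)*(l - 2)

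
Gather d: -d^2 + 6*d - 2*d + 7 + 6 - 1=-d^2 + 4*d + 12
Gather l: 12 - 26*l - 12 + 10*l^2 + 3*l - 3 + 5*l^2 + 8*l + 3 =15*l^2 - 15*l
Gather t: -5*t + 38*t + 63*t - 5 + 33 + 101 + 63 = 96*t + 192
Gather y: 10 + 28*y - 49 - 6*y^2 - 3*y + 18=-6*y^2 + 25*y - 21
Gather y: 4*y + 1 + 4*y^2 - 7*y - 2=4*y^2 - 3*y - 1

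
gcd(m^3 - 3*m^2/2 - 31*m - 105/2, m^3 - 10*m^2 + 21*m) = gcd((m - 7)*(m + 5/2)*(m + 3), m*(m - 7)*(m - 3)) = m - 7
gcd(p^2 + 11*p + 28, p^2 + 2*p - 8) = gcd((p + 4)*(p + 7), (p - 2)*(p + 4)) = p + 4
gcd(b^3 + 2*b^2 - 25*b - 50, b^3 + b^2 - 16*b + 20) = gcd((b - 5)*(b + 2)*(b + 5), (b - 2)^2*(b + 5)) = b + 5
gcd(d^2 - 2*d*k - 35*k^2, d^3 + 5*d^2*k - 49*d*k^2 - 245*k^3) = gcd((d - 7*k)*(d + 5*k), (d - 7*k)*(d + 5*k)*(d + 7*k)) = d^2 - 2*d*k - 35*k^2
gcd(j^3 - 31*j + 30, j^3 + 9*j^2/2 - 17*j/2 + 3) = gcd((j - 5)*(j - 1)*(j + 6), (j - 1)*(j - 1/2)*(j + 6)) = j^2 + 5*j - 6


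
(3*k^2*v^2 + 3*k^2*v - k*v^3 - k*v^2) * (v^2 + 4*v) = 3*k^2*v^4 + 15*k^2*v^3 + 12*k^2*v^2 - k*v^5 - 5*k*v^4 - 4*k*v^3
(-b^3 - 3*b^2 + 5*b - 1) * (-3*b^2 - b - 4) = 3*b^5 + 10*b^4 - 8*b^3 + 10*b^2 - 19*b + 4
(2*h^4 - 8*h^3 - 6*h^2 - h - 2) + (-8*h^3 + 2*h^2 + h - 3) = 2*h^4 - 16*h^3 - 4*h^2 - 5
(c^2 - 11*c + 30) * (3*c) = 3*c^3 - 33*c^2 + 90*c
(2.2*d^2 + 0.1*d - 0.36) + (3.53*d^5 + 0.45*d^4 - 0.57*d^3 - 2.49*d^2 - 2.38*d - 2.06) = 3.53*d^5 + 0.45*d^4 - 0.57*d^3 - 0.29*d^2 - 2.28*d - 2.42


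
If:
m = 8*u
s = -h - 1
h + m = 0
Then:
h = -8*u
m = 8*u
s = 8*u - 1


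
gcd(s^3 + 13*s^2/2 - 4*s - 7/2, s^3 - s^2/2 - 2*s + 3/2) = s - 1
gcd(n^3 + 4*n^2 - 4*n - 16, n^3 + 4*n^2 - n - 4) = n + 4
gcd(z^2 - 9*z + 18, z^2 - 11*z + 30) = z - 6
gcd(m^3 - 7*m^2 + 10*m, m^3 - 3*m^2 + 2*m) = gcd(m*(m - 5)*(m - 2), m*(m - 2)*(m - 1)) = m^2 - 2*m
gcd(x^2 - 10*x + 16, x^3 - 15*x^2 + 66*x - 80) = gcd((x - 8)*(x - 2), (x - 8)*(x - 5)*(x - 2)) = x^2 - 10*x + 16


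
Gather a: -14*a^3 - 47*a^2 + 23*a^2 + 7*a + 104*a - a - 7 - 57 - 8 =-14*a^3 - 24*a^2 + 110*a - 72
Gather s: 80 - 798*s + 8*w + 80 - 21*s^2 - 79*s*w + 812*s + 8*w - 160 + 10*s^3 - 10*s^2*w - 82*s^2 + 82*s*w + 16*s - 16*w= 10*s^3 + s^2*(-10*w - 103) + s*(3*w + 30)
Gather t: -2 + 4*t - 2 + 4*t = 8*t - 4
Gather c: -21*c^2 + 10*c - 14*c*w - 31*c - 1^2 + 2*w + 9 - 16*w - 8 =-21*c^2 + c*(-14*w - 21) - 14*w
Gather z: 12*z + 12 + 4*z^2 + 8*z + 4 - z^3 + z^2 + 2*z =-z^3 + 5*z^2 + 22*z + 16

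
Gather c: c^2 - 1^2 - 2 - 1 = c^2 - 4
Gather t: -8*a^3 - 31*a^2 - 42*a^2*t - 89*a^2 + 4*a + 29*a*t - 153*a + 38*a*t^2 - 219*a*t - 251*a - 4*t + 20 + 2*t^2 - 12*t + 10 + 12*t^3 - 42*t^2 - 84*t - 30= -8*a^3 - 120*a^2 - 400*a + 12*t^3 + t^2*(38*a - 40) + t*(-42*a^2 - 190*a - 100)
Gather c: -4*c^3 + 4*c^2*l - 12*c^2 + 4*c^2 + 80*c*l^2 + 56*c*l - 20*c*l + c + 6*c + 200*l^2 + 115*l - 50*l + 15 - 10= -4*c^3 + c^2*(4*l - 8) + c*(80*l^2 + 36*l + 7) + 200*l^2 + 65*l + 5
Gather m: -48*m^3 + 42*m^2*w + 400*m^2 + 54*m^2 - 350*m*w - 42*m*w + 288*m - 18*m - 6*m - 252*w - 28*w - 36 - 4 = -48*m^3 + m^2*(42*w + 454) + m*(264 - 392*w) - 280*w - 40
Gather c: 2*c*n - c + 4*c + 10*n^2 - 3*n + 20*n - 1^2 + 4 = c*(2*n + 3) + 10*n^2 + 17*n + 3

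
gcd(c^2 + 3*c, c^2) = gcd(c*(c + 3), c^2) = c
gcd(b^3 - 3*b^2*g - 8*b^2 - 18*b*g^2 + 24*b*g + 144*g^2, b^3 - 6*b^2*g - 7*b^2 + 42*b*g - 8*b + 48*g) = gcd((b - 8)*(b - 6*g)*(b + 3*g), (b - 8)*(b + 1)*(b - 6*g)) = b^2 - 6*b*g - 8*b + 48*g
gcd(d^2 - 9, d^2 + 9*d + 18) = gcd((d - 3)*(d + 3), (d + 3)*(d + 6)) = d + 3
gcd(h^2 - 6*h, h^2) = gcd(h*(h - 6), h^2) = h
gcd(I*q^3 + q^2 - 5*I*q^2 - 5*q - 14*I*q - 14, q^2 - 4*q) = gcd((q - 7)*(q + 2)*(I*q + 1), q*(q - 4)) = 1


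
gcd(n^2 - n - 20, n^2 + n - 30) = n - 5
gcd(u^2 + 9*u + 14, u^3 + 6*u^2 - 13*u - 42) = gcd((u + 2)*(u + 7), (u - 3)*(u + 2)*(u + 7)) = u^2 + 9*u + 14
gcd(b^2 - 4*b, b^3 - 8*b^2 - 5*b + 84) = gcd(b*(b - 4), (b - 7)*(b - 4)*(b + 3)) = b - 4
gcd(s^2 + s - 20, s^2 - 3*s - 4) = s - 4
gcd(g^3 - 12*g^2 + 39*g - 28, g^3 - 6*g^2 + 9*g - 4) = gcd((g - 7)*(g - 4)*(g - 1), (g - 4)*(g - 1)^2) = g^2 - 5*g + 4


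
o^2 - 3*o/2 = o*(o - 3/2)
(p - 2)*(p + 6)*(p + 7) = p^3 + 11*p^2 + 16*p - 84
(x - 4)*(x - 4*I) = x^2 - 4*x - 4*I*x + 16*I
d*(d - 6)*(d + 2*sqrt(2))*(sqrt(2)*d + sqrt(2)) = sqrt(2)*d^4 - 5*sqrt(2)*d^3 + 4*d^3 - 20*d^2 - 6*sqrt(2)*d^2 - 24*d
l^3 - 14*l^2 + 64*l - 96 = (l - 6)*(l - 4)^2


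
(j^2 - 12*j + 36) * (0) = 0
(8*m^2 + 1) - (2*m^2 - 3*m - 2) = 6*m^2 + 3*m + 3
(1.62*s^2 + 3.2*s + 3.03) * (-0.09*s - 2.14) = -0.1458*s^3 - 3.7548*s^2 - 7.1207*s - 6.4842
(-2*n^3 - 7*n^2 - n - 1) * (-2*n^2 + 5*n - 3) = 4*n^5 + 4*n^4 - 27*n^3 + 18*n^2 - 2*n + 3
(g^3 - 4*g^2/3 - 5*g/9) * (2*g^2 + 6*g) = 2*g^5 + 10*g^4/3 - 82*g^3/9 - 10*g^2/3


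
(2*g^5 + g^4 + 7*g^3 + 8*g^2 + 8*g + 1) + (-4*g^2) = 2*g^5 + g^4 + 7*g^3 + 4*g^2 + 8*g + 1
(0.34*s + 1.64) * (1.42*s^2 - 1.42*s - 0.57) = 0.4828*s^3 + 1.846*s^2 - 2.5226*s - 0.9348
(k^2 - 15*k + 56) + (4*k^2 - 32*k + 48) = 5*k^2 - 47*k + 104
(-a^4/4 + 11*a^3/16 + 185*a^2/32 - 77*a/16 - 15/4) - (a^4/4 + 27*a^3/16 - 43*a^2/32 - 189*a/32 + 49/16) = -a^4/2 - a^3 + 57*a^2/8 + 35*a/32 - 109/16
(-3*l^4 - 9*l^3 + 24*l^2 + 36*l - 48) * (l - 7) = -3*l^5 + 12*l^4 + 87*l^3 - 132*l^2 - 300*l + 336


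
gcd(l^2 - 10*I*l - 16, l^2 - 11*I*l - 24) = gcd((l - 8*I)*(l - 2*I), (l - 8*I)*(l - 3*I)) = l - 8*I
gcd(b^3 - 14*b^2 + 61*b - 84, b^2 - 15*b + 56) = b - 7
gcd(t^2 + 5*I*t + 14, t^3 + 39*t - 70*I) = t^2 + 5*I*t + 14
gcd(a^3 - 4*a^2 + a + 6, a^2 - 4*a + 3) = a - 3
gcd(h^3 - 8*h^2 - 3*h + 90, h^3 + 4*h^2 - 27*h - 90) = h^2 - 2*h - 15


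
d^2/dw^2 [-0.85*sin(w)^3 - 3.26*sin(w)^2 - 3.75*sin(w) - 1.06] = 4.3875*sin(w) - 1.9125*sin(3*w) - 6.52*cos(2*w)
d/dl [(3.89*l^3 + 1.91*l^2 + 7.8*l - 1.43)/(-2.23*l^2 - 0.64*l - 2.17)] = (-8.6747*l^4 - 4.9792*l^3 - 9.1523*l^2 - 14.6672*l - 17.8412)/(4.9729*l^4 + 2.8544*l^3 + 10.0878*l^2 + 2.7776*l + 4.7089)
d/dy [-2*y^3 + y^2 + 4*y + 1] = -6*y^2 + 2*y + 4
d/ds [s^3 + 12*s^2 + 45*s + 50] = 3*s^2 + 24*s + 45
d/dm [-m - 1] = -1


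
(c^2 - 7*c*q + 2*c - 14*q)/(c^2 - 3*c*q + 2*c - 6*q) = (-c + 7*q)/(-c + 3*q)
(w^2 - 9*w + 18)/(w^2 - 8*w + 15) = (w - 6)/(w - 5)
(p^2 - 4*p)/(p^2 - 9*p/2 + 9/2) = 2*p*(p - 4)/(2*p^2 - 9*p + 9)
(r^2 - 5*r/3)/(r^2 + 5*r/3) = (3*r - 5)/(3*r + 5)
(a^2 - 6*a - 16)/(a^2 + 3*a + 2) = (a - 8)/(a + 1)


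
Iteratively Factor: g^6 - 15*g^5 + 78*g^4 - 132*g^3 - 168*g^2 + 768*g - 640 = (g - 5)*(g^5 - 10*g^4 + 28*g^3 + 8*g^2 - 128*g + 128) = (g - 5)*(g - 4)*(g^4 - 6*g^3 + 4*g^2 + 24*g - 32) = (g - 5)*(g - 4)*(g - 2)*(g^3 - 4*g^2 - 4*g + 16) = (g - 5)*(g - 4)*(g - 2)^2*(g^2 - 2*g - 8) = (g - 5)*(g - 4)*(g - 2)^2*(g + 2)*(g - 4)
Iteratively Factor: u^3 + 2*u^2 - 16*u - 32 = (u + 2)*(u^2 - 16) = (u + 2)*(u + 4)*(u - 4)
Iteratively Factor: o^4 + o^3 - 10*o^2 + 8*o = (o - 1)*(o^3 + 2*o^2 - 8*o) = (o - 2)*(o - 1)*(o^2 + 4*o) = (o - 2)*(o - 1)*(o + 4)*(o)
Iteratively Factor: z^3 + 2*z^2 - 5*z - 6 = (z + 3)*(z^2 - z - 2) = (z - 2)*(z + 3)*(z + 1)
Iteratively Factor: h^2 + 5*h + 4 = (h + 4)*(h + 1)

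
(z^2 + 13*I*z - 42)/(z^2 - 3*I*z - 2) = (-z^2 - 13*I*z + 42)/(-z^2 + 3*I*z + 2)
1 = 1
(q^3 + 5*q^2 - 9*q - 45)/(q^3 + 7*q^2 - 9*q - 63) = (q + 5)/(q + 7)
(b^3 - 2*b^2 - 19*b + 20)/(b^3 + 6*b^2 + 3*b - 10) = (b^2 - b - 20)/(b^2 + 7*b + 10)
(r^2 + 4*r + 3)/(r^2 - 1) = (r + 3)/(r - 1)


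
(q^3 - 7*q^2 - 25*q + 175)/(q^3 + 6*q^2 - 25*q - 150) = (q - 7)/(q + 6)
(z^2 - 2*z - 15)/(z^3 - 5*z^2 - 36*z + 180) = (z + 3)/(z^2 - 36)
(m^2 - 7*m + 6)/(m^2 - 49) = (m^2 - 7*m + 6)/(m^2 - 49)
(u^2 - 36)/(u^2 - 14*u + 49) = (u^2 - 36)/(u^2 - 14*u + 49)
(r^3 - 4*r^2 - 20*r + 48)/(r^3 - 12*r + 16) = (r - 6)/(r - 2)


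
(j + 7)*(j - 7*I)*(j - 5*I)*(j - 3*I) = j^4 + 7*j^3 - 15*I*j^3 - 71*j^2 - 105*I*j^2 - 497*j + 105*I*j + 735*I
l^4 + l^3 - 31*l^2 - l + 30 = (l - 5)*(l - 1)*(l + 1)*(l + 6)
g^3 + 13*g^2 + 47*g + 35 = (g + 1)*(g + 5)*(g + 7)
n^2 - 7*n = n*(n - 7)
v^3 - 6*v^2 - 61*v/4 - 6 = (v - 8)*(v + 1/2)*(v + 3/2)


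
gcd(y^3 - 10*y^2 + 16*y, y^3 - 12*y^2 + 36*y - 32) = y^2 - 10*y + 16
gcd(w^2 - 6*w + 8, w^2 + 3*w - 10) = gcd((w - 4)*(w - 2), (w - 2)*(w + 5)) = w - 2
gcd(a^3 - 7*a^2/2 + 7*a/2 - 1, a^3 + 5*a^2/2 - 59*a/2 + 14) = a - 1/2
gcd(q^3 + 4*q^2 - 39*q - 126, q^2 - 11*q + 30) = q - 6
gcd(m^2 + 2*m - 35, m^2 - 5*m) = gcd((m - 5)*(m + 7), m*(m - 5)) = m - 5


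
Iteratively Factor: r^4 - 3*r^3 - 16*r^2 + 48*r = (r - 3)*(r^3 - 16*r) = (r - 3)*(r + 4)*(r^2 - 4*r) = r*(r - 3)*(r + 4)*(r - 4)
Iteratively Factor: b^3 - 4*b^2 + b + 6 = (b - 2)*(b^2 - 2*b - 3) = (b - 3)*(b - 2)*(b + 1)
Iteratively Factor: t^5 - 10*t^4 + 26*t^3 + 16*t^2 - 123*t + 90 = (t - 1)*(t^4 - 9*t^3 + 17*t^2 + 33*t - 90) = (t - 3)*(t - 1)*(t^3 - 6*t^2 - t + 30) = (t - 3)^2*(t - 1)*(t^2 - 3*t - 10) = (t - 3)^2*(t - 1)*(t + 2)*(t - 5)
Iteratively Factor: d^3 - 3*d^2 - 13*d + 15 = (d - 5)*(d^2 + 2*d - 3) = (d - 5)*(d - 1)*(d + 3)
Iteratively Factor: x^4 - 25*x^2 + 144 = (x + 4)*(x^3 - 4*x^2 - 9*x + 36) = (x + 3)*(x + 4)*(x^2 - 7*x + 12) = (x - 3)*(x + 3)*(x + 4)*(x - 4)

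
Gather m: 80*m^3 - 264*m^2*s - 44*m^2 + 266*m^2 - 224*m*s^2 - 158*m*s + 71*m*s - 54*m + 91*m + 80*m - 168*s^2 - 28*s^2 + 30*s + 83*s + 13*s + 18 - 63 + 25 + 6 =80*m^3 + m^2*(222 - 264*s) + m*(-224*s^2 - 87*s + 117) - 196*s^2 + 126*s - 14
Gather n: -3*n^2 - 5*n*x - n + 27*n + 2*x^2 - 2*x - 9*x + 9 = -3*n^2 + n*(26 - 5*x) + 2*x^2 - 11*x + 9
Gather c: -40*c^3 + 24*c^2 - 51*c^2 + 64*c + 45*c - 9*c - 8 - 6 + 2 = -40*c^3 - 27*c^2 + 100*c - 12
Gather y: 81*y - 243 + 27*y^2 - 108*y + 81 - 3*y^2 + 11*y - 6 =24*y^2 - 16*y - 168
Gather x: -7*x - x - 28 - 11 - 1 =-8*x - 40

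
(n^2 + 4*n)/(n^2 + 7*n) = (n + 4)/(n + 7)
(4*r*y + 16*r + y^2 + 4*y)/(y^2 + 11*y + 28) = (4*r + y)/(y + 7)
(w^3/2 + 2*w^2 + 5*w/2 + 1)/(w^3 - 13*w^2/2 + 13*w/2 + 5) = (w^3 + 4*w^2 + 5*w + 2)/(2*w^3 - 13*w^2 + 13*w + 10)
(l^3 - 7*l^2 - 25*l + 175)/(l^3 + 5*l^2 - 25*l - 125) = (l - 7)/(l + 5)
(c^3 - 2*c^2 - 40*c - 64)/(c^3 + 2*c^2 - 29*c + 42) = (c^3 - 2*c^2 - 40*c - 64)/(c^3 + 2*c^2 - 29*c + 42)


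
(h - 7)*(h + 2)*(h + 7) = h^3 + 2*h^2 - 49*h - 98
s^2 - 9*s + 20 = (s - 5)*(s - 4)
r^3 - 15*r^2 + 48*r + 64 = (r - 8)^2*(r + 1)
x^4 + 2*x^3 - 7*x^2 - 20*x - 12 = (x - 3)*(x + 1)*(x + 2)^2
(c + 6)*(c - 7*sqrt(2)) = c^2 - 7*sqrt(2)*c + 6*c - 42*sqrt(2)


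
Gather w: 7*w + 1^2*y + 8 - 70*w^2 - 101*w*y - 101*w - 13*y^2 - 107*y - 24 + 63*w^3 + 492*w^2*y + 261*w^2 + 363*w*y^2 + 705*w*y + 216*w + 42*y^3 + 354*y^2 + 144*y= 63*w^3 + w^2*(492*y + 191) + w*(363*y^2 + 604*y + 122) + 42*y^3 + 341*y^2 + 38*y - 16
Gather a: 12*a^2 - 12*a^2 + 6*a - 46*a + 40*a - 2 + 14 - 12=0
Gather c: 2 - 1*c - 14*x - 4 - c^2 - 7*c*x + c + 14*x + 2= -c^2 - 7*c*x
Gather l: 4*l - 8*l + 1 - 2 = -4*l - 1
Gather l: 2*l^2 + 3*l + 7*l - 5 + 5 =2*l^2 + 10*l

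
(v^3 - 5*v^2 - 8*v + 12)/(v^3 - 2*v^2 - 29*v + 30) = (v + 2)/(v + 5)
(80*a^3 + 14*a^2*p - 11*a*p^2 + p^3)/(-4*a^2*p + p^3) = (40*a^2 - 13*a*p + p^2)/(p*(-2*a + p))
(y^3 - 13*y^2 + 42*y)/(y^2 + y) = (y^2 - 13*y + 42)/(y + 1)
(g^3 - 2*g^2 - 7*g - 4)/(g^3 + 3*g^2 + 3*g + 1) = (g - 4)/(g + 1)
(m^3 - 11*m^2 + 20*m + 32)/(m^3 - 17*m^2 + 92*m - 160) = (m + 1)/(m - 5)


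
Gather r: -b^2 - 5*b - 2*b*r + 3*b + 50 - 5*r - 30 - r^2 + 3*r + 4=-b^2 - 2*b - r^2 + r*(-2*b - 2) + 24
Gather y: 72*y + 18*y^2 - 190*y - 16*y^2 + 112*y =2*y^2 - 6*y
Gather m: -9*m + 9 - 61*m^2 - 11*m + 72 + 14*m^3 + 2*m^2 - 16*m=14*m^3 - 59*m^2 - 36*m + 81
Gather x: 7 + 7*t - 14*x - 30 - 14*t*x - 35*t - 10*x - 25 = -28*t + x*(-14*t - 24) - 48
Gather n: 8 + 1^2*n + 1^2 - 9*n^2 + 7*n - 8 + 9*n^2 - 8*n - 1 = 0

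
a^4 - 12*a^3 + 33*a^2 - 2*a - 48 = (a - 8)*(a - 3)*(a - 2)*(a + 1)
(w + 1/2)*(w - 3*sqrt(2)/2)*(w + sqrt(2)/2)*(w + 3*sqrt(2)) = w^4 + w^3/2 + 2*sqrt(2)*w^3 - 15*w^2/2 + sqrt(2)*w^2 - 9*sqrt(2)*w/2 - 15*w/4 - 9*sqrt(2)/4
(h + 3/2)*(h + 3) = h^2 + 9*h/2 + 9/2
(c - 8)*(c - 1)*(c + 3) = c^3 - 6*c^2 - 19*c + 24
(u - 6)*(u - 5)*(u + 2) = u^3 - 9*u^2 + 8*u + 60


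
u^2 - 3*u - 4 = (u - 4)*(u + 1)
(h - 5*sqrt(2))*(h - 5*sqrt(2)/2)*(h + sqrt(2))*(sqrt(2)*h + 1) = sqrt(2)*h^4 - 12*h^3 + 7*sqrt(2)*h^2/2 + 60*h + 25*sqrt(2)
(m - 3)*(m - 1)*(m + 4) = m^3 - 13*m + 12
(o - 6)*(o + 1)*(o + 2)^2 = o^4 - o^3 - 22*o^2 - 44*o - 24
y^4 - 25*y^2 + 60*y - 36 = (y - 3)*(y - 2)*(y - 1)*(y + 6)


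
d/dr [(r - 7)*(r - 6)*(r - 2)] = 3*r^2 - 30*r + 68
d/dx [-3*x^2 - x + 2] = -6*x - 1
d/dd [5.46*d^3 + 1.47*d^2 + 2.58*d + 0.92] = 16.38*d^2 + 2.94*d + 2.58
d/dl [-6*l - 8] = -6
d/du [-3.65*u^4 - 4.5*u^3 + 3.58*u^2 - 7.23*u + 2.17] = -14.6*u^3 - 13.5*u^2 + 7.16*u - 7.23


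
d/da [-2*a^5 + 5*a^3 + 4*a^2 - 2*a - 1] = -10*a^4 + 15*a^2 + 8*a - 2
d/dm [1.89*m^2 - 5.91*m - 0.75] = 3.78*m - 5.91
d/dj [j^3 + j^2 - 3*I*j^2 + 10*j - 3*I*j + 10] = 3*j^2 + j*(2 - 6*I) + 10 - 3*I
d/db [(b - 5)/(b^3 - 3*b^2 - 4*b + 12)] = (b^3 - 3*b^2 - 4*b + (b - 5)*(-3*b^2 + 6*b + 4) + 12)/(b^3 - 3*b^2 - 4*b + 12)^2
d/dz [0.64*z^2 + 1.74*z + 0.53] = 1.28*z + 1.74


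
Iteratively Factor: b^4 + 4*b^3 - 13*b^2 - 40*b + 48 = (b + 4)*(b^3 - 13*b + 12) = (b + 4)^2*(b^2 - 4*b + 3) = (b - 3)*(b + 4)^2*(b - 1)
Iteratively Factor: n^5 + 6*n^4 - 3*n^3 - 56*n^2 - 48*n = (n + 4)*(n^4 + 2*n^3 - 11*n^2 - 12*n) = (n + 4)^2*(n^3 - 2*n^2 - 3*n) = (n - 3)*(n + 4)^2*(n^2 + n) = n*(n - 3)*(n + 4)^2*(n + 1)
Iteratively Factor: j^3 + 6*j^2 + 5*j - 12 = (j + 3)*(j^2 + 3*j - 4) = (j - 1)*(j + 3)*(j + 4)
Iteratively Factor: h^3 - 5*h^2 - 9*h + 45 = (h + 3)*(h^2 - 8*h + 15) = (h - 3)*(h + 3)*(h - 5)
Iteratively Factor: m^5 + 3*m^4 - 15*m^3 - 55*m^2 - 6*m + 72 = (m - 1)*(m^4 + 4*m^3 - 11*m^2 - 66*m - 72) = (m - 1)*(m + 2)*(m^3 + 2*m^2 - 15*m - 36) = (m - 1)*(m + 2)*(m + 3)*(m^2 - m - 12) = (m - 1)*(m + 2)*(m + 3)^2*(m - 4)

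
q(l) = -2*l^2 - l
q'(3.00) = -13.00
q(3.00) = -21.00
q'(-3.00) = 11.00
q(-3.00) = -15.00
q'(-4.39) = 16.56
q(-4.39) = -34.15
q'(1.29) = -6.16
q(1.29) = -4.62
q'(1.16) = -5.64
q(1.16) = -3.85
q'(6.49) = -26.96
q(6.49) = -90.73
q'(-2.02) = 7.08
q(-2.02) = -6.14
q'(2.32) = -10.28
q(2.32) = -13.08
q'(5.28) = -22.12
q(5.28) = -61.04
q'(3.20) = -13.80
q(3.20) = -23.68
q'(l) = -4*l - 1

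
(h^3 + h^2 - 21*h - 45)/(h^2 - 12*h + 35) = (h^2 + 6*h + 9)/(h - 7)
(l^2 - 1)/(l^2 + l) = (l - 1)/l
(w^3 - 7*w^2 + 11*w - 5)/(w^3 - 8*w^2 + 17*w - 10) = (w - 1)/(w - 2)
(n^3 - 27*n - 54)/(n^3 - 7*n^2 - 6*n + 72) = (n + 3)/(n - 4)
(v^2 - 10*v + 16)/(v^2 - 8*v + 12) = (v - 8)/(v - 6)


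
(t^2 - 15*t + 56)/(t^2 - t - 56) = (t - 7)/(t + 7)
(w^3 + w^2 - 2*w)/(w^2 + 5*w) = (w^2 + w - 2)/(w + 5)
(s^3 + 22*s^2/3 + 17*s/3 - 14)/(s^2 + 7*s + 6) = (3*s^2 + 4*s - 7)/(3*(s + 1))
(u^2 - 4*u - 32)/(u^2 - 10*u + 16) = (u + 4)/(u - 2)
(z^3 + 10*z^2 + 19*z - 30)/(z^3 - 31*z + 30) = (z + 5)/(z - 5)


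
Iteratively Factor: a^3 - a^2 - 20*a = (a - 5)*(a^2 + 4*a) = (a - 5)*(a + 4)*(a)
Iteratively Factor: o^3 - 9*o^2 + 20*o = (o - 4)*(o^2 - 5*o) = (o - 5)*(o - 4)*(o)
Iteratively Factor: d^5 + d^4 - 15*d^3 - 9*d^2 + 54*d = (d + 3)*(d^4 - 2*d^3 - 9*d^2 + 18*d) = (d - 3)*(d + 3)*(d^3 + d^2 - 6*d) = (d - 3)*(d - 2)*(d + 3)*(d^2 + 3*d) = (d - 3)*(d - 2)*(d + 3)^2*(d)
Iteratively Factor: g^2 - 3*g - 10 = (g - 5)*(g + 2)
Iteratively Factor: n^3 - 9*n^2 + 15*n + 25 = (n - 5)*(n^2 - 4*n - 5) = (n - 5)*(n + 1)*(n - 5)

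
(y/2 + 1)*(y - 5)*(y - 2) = y^3/2 - 5*y^2/2 - 2*y + 10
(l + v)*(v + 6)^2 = l*v^2 + 12*l*v + 36*l + v^3 + 12*v^2 + 36*v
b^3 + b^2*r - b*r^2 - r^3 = (b - r)*(b + r)^2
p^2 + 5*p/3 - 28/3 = (p - 7/3)*(p + 4)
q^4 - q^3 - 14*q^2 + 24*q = q*(q - 3)*(q - 2)*(q + 4)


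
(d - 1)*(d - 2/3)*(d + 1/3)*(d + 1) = d^4 - d^3/3 - 11*d^2/9 + d/3 + 2/9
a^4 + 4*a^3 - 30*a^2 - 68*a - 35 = (a - 5)*(a + 1)^2*(a + 7)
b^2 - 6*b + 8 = (b - 4)*(b - 2)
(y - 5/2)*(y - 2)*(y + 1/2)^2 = y^4 - 7*y^3/2 + 3*y^2/4 + 31*y/8 + 5/4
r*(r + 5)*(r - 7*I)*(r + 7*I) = r^4 + 5*r^3 + 49*r^2 + 245*r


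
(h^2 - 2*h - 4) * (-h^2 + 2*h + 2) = -h^4 + 4*h^3 + 2*h^2 - 12*h - 8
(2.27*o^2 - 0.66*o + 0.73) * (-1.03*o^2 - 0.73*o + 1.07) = -2.3381*o^4 - 0.9773*o^3 + 2.1588*o^2 - 1.2391*o + 0.7811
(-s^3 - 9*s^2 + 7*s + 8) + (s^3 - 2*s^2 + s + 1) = -11*s^2 + 8*s + 9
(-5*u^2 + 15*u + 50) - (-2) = -5*u^2 + 15*u + 52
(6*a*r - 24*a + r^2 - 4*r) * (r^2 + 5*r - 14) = 6*a*r^3 + 6*a*r^2 - 204*a*r + 336*a + r^4 + r^3 - 34*r^2 + 56*r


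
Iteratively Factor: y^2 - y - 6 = (y - 3)*(y + 2)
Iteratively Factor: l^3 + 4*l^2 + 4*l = (l)*(l^2 + 4*l + 4) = l*(l + 2)*(l + 2)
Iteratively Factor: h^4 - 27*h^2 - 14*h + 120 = (h + 3)*(h^3 - 3*h^2 - 18*h + 40) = (h - 2)*(h + 3)*(h^2 - h - 20) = (h - 5)*(h - 2)*(h + 3)*(h + 4)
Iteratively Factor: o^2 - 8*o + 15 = (o - 5)*(o - 3)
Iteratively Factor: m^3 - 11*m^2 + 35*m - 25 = (m - 1)*(m^2 - 10*m + 25) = (m - 5)*(m - 1)*(m - 5)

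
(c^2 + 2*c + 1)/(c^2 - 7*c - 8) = (c + 1)/(c - 8)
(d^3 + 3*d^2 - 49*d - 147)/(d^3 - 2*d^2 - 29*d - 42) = (d + 7)/(d + 2)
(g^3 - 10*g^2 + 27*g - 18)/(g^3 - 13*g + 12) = (g - 6)/(g + 4)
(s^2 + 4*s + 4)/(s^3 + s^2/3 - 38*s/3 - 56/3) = 3*(s + 2)/(3*s^2 - 5*s - 28)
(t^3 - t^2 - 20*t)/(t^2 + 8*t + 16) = t*(t - 5)/(t + 4)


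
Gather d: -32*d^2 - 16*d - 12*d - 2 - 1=-32*d^2 - 28*d - 3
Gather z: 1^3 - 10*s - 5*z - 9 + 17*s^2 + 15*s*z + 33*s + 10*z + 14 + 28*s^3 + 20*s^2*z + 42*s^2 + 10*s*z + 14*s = 28*s^3 + 59*s^2 + 37*s + z*(20*s^2 + 25*s + 5) + 6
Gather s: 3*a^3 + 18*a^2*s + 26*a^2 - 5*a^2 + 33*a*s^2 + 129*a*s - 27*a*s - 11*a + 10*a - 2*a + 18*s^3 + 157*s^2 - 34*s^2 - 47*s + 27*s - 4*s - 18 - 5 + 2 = 3*a^3 + 21*a^2 - 3*a + 18*s^3 + s^2*(33*a + 123) + s*(18*a^2 + 102*a - 24) - 21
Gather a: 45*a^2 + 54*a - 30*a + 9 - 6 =45*a^2 + 24*a + 3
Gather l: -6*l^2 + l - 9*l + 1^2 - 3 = -6*l^2 - 8*l - 2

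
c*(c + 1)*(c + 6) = c^3 + 7*c^2 + 6*c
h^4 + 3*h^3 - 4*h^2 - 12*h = h*(h - 2)*(h + 2)*(h + 3)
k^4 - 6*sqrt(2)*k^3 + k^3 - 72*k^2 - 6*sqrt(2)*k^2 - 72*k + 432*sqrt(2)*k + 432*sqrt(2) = (k + 1)*(k - 6*sqrt(2))^2*(k + 6*sqrt(2))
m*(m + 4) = m^2 + 4*m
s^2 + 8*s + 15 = (s + 3)*(s + 5)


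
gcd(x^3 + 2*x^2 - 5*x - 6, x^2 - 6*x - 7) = x + 1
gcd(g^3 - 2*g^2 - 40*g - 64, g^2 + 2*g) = g + 2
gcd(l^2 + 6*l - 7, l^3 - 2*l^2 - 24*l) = 1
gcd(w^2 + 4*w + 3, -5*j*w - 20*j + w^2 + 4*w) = 1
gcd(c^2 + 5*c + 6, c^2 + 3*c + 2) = c + 2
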